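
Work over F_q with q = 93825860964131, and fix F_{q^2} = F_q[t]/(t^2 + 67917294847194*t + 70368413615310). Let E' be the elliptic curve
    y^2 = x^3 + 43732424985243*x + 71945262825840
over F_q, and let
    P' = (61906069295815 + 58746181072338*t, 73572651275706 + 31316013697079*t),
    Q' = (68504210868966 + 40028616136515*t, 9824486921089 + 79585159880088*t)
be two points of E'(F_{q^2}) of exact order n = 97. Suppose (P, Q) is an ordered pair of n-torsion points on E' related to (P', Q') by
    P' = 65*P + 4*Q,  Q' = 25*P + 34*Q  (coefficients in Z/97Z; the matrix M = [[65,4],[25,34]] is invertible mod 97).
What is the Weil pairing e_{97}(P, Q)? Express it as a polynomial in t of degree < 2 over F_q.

72429973443115 + 20899064655283*t

Alternating bilinearity on E[97] (values in mu_{97} in F_{93825860964131^2}) gives e(P',Q') = e(P,Q)^det(M).
So e_{97}(P,Q) = e_{97}(P',Q')^{4}, since 73*4 = 1 mod 97.
n = 97 = (1100001)_2 (7 bits, wt 3); accumulate f_{97,P'}(Q'+S)/f_{97,P'}(S) along the 6-step ladder.
e_{97}(P',Q') = 35072825884220 + 83462552866248*t.
Hence e(P,Q) = 72429973443115 + 20899064655283*t in F_{93825860964131^2}^*.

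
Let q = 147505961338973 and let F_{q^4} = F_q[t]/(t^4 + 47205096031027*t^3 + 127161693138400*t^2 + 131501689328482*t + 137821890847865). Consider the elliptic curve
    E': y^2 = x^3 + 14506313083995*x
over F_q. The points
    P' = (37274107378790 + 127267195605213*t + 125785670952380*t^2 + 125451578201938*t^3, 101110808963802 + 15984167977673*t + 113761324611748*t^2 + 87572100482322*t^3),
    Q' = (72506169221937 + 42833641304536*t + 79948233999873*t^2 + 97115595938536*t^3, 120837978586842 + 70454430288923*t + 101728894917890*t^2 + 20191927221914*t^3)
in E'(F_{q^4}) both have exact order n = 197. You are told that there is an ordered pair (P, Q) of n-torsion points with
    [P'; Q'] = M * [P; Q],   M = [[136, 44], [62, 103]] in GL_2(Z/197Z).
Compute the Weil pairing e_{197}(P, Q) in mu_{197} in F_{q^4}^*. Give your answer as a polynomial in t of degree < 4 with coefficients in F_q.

31599276975006 + 8928136578930*t + 101866008414832*t^2 + 48058787690260*t^3

e_{197} is bilinear + alternating on E[197], so e_{197}(136*P + 44*Q, 62*P + 103*Q) = e_{197}(P,Q)^(136*103-44*62).
Hence e(P,Q) = e(P',Q')^{85} where 85 = 51^{-1} mod 197.
Double-and-add over 11000101: 8-1 doublings, 4-1 additions; each step l_{T,T}/v_{2T} or l_{T,P'}/v at Q'+S for random S.
Miller gives e_{197}(P',Q') = 140631747542314 + 18919195921403*t + 97727070308048*t^2 + 81943139258976*t^3 in F_{147505961338973^4}.
Finally e_{197}(P,Q) = 31599276975006 + 8928136578930*t + 101866008414832*t^2 + 48058787690260*t^3.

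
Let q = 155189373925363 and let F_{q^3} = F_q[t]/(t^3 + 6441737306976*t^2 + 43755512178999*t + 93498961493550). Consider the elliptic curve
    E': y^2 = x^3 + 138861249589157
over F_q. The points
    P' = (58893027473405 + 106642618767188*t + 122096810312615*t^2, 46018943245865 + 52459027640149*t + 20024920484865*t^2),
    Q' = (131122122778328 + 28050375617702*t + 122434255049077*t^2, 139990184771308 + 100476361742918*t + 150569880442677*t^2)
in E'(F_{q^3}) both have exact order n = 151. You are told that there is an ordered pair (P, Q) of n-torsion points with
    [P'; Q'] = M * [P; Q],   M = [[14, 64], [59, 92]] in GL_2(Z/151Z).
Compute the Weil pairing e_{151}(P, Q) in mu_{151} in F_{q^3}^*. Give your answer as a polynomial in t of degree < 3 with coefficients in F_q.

Since e_{151}(P,P)=e_{151}(Q,Q)=1 and e_{151}(Q,P)=e_{151}(P,Q)^{-1}, expanding e_{151}(14*P + 64*Q,59*P + 92*Q) leaves e(P,Q)^det(M).
det(M) mod 151 = 79; its inverse in (Z/151)^* is 65 (check: 79*65 mod 151 = 1).
n = 151 = (10010111)_2 (8 bits, wt 5); accumulate f_{151,P'}(Q'+S)/f_{151,P'}(S) along the 7-step ladder.
Miller gives e_{151}(P',Q') = 37363114764098 + 94433675287881*t + 43682256338612*t^2 in F_{155189373925363^3}.
(37363114764098 + 94433675287881*t + 43682256338612*t^2)^{65} mod (155189373925363,f) = 124853768358268 + 153481553983735*t + 134487071941788*t^2.

124853768358268 + 153481553983735*t + 134487071941788*t^2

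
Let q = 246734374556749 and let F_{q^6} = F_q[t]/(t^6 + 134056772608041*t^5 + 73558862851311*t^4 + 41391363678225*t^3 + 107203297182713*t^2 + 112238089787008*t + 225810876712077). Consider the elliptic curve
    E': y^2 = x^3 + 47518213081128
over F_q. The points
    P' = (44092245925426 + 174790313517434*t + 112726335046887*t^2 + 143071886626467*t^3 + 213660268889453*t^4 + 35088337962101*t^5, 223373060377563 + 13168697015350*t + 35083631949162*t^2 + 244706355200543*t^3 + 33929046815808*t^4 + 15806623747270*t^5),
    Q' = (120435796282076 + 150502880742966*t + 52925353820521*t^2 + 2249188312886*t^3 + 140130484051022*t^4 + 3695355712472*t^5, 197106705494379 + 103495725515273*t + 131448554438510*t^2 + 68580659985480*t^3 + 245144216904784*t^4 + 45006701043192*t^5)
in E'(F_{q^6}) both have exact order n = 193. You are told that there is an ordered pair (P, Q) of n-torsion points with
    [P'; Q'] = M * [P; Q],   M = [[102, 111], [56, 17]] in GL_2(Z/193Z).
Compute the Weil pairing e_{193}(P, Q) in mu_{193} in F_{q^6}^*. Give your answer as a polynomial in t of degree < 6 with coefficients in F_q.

Under M = [[102,111],[56,17]] in GL_2(Z/193), e_{193}(P',Q') = e_{193}(P,Q)^(102*17-111*56 mod 193).
det(M) mod 193 = 150; its inverse in (Z/193)^* is 184 (check: 150*184 mod 193 = 1).
Miller loop for e_{193} over F_{246734374556749^6}: bits of 193 = 11000001; 7 double steps + 2 add steps, l/v at each.
e_{193}(P',Q') = 9708737538562 + 114019726371832*t + 65988379823200*t^2 + 90949392868611*t^3 + 75204514075563*t^4 + 239034990149018*t^5.
e_{193}(P,Q) = (9708737538562 + 114019726371832*t + 65988379823200*t^2 + 90949392868611*t^3 + 75204514075563*t^4 + 239034990149018*t^5)^{184} = 213585119222218 + 230317378253677*t + 40872380003241*t^2 + 82064063357940*t^3 + 81588101237891*t^4 + 46986292736725*t^5.

213585119222218 + 230317378253677*t + 40872380003241*t^2 + 82064063357940*t^3 + 81588101237891*t^4 + 46986292736725*t^5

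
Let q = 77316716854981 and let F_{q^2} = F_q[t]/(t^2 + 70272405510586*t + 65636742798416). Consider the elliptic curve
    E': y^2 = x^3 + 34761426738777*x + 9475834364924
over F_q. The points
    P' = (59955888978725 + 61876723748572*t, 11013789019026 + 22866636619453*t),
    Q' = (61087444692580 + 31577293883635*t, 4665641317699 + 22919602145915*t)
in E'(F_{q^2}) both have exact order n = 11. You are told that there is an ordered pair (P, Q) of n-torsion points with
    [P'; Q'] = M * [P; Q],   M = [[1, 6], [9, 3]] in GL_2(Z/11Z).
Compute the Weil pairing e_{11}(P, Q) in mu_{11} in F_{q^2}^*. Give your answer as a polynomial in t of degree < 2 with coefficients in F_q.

6304831942513 + 31030027483944*t

Since e_{11}(P,P)=e_{11}(Q,Q)=1 and e_{11}(Q,P)=e_{11}(P,Q)^{-1}, expanding e_{11}(1*P + 6*Q,9*P + 3*Q) leaves e(P,Q)^det(M).
So e_{11}(P,Q) = e_{11}(P',Q')^{3}, since 4*3 = 1 mod 11.
Build f_{11,P'} and f_{11,Q'} via the 4-bit ladder of 11=1011_2; evaluate at shifted divisors; quotient in F_{77316716854981^2}.
Result: e(P',Q') = 5588756361571 + 15401635832391*t.
Finally e_{11}(P,Q) = 6304831942513 + 31030027483944*t.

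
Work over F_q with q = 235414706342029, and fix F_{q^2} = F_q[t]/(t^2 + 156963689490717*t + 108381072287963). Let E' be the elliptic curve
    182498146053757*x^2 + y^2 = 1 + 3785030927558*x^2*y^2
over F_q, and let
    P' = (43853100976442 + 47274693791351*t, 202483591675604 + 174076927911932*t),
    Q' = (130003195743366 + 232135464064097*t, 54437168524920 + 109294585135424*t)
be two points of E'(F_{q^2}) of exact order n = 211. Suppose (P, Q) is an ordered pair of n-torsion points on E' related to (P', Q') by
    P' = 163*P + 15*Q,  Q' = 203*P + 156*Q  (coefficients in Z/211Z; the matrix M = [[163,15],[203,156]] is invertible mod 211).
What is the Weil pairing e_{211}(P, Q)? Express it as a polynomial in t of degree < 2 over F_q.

50912098510350 + 193916140649491*t

Since e_{211}(P,P)=e_{211}(Q,Q)=1 and e_{211}(Q,P)=e_{211}(P,Q)^{-1}, expanding e_{211}(163*P + 15*Q,203*P + 156*Q) leaves e(P,Q)^det(M).
det(M) mod 211 = 17; its inverse in (Z/211)^* is 149 (check: 17*149 mod 211 = 1).
Map (x,y)_Ed via u=(1+y)/(1-y), v=(1+y)/((1-y)x) to Montgomery A=15862881387157,B=5262090997308; then to (a',b')=(187414307935345,16932700443313).
Miller loop for e_{211} over F_{235414706342029^2}: bits of 211 = 11010011; 7 double steps + 4 add steps, l/v at each.
The quotient is 95107009845452 + 90877448182185*t.
e_{211}(P,Q) = (95107009845452 + 90877448182185*t)^{149} = 50912098510350 + 193916140649491*t.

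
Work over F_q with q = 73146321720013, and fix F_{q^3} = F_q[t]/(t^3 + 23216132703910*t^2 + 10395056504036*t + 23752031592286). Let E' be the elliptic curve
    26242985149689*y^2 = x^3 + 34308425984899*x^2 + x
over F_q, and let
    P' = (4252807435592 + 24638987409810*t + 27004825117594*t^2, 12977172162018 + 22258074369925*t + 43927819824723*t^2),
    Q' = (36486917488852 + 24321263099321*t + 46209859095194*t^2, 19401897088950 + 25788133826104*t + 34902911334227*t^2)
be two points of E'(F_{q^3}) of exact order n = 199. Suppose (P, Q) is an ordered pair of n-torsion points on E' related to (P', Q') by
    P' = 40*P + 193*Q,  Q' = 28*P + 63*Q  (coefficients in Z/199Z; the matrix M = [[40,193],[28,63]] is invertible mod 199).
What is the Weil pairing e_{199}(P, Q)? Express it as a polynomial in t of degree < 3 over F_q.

72279584578495 + 36563699562732*t + 41770585688198*t^2

e_{199} is bilinear + alternating on E[199], so e_{199}(40*P + 193*Q, 28*P + 63*Q) = e_{199}(P,Q)^(40*63-193*28).
40*63 - 193*28 = -2884; reduced mod 199: det = 101, inverse 67.
Undo Montgomery via alpha=19855493513781, beta=21579734501766: (a',b')=(0,65264544047706) over F_{73146321720013}.
Double-and-add over 11000111: 8-1 doublings, 5-1 additions; each step l_{T,T}/v_{2T} or l_{T,P'}/v at Q'+S for random S.
So e_{199}(P',Q') = 70549046444681 + 48764652311263*t + 31071180826640*t^2.
Thus e_{199}(P,Q) = 72279584578495 + 36563699562732*t + 41770585688198*t^2.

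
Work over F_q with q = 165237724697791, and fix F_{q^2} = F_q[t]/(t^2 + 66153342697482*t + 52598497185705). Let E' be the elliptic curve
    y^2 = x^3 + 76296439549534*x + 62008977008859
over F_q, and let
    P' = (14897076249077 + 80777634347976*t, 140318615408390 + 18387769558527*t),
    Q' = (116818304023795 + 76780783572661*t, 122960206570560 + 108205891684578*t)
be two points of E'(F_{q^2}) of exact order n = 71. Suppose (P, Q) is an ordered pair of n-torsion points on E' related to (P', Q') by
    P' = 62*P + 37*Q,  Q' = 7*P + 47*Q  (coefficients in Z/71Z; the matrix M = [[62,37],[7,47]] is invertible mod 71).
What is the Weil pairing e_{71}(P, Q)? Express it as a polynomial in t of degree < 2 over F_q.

118196067277987 + 145138435805496*t

Alternating bilinearity on E[71] (values in mu_{71} in F_{165237724697791^2}) gives e(P',Q') = e(P,Q)^det(M).
det(M) mod 71 = 28; its inverse in (Z/71)^* is 33 (check: 28*33 mod 71 = 1).
7-bit Miller (1000111) on E'/F_{165237724697791} with a'=76296439549534, b'=62008977008859: accumulate tangent/chord ratios at Q'+S and P'+S'.
So e_{71}(P',Q') = 52134609594969 + 106938868390564*t.
Hence e(P,Q) = 118196067277987 + 145138435805496*t in F_{165237724697791^2}^*.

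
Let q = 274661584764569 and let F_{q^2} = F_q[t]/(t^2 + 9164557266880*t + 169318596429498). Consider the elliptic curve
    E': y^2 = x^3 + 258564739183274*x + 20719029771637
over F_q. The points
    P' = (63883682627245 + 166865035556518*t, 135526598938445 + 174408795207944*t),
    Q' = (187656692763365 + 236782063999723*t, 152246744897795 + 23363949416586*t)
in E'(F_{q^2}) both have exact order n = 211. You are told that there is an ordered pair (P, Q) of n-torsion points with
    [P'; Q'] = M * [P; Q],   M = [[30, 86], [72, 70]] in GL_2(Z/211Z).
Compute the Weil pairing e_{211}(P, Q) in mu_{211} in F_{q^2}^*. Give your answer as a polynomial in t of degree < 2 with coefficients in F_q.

2711986367358 + 64190539934684*t

Under M = [[30,86],[72,70]] in GL_2(Z/211), e_{211}(P',Q') = e_{211}(P,Q)^(30*70-86*72 mod 211).
So e_{211}(P,Q) = e_{211}(P',Q')^{61}, since 128*61 = 1 mod 211.
n = 211 = (11010011)_2 (8 bits, wt 5); accumulate f_{211,P'}(Q'+S)/f_{211,P'}(S) along the 7-step ladder.
f_P(D_Q)/f_Q(D_P) = 160016990414925 + 213714693116100*t.
(160016990414925 + 213714693116100*t)^{61} mod (274661584764569,f) = 2711986367358 + 64190539934684*t.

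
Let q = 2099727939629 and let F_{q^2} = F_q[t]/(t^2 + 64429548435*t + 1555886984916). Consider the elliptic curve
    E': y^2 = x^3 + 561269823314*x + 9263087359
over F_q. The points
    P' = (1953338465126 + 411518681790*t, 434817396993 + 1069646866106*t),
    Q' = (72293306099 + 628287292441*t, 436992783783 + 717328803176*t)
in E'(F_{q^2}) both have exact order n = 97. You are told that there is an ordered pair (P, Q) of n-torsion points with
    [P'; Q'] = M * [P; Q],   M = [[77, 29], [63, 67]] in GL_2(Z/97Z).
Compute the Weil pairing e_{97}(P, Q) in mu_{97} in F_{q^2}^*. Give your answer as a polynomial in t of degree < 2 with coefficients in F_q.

Under M = [[77,29],[63,67]] in GL_2(Z/97), e_{97}(P',Q') = e_{97}(P,Q)^(77*67-29*63 mod 97).
Hence e(P,Q) = e(P',Q')^{20} where 20 = 34^{-1} mod 97.
Miller loop for e_{97} over F_{2099727939629^2}: bits of 97 = 1100001; 6 double steps + 2 add steps, l/v at each.
e_{97}(P',Q') = 592492835291 + 1083520951037*t.
(592492835291 + 1083520951037*t)^{20} mod (2099727939629,f) = 995927108650 + 1697588976772*t.

995927108650 + 1697588976772*t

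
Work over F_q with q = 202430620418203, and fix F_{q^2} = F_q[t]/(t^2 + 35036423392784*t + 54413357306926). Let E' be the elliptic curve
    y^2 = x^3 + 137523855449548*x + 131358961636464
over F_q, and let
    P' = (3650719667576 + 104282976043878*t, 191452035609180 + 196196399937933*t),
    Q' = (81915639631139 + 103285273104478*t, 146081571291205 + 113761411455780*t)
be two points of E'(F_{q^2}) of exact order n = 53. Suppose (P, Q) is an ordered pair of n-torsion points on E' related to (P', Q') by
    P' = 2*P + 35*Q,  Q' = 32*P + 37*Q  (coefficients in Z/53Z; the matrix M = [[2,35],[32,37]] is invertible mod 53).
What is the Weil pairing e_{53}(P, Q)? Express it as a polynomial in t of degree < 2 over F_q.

Since e_{53}(P,P)=e_{53}(Q,Q)=1 and e_{53}(Q,P)=e_{53}(P,Q)^{-1}, expanding e_{53}(2*P + 35*Q,32*P + 37*Q) leaves e(P,Q)^det(M).
Hence e(P,Q) = e(P',Q')^{19} where 19 = 14^{-1} mod 53.
n = 53 = (110101)_2 (6 bits, wt 4); accumulate f_{53,P'}(Q'+S)/f_{53,P'}(S) along the 5-step ladder.
Miller gives e_{53}(P',Q') = 194740250859643 + 38720662285050*t in F_{202430620418203^2}.
Thus e_{53}(P,Q) = 124027199277060 + 1093489655790*t.

124027199277060 + 1093489655790*t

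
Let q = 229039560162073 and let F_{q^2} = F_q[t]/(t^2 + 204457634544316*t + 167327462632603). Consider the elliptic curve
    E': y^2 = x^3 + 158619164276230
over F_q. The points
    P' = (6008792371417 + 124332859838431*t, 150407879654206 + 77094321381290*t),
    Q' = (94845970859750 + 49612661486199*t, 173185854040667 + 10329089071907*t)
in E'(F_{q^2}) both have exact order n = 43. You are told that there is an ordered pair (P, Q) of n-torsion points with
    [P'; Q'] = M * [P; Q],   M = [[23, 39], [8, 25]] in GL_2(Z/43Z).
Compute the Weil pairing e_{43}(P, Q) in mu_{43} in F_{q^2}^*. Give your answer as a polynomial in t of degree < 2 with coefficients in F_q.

Under M = [[23,39],[8,25]] in GL_2(Z/43), e_{43}(P',Q') = e_{43}(P,Q)^(23*25-39*8 mod 43).
Inverting 5 mod 43: 26. Thus e_{43}(P,Q) = e(P',Q')^{26}.
Double-and-add over 101011: 6-1 doublings, 4-1 additions; each step l_{T,T}/v_{2T} or l_{T,P'}/v at Q'+S for random S.
The quotient is 971691092020 + 199884287509772*t.
Raise to 26: e(P,Q) = 37282704432794 + 112348341686633*t in mu_{43}.

37282704432794 + 112348341686633*t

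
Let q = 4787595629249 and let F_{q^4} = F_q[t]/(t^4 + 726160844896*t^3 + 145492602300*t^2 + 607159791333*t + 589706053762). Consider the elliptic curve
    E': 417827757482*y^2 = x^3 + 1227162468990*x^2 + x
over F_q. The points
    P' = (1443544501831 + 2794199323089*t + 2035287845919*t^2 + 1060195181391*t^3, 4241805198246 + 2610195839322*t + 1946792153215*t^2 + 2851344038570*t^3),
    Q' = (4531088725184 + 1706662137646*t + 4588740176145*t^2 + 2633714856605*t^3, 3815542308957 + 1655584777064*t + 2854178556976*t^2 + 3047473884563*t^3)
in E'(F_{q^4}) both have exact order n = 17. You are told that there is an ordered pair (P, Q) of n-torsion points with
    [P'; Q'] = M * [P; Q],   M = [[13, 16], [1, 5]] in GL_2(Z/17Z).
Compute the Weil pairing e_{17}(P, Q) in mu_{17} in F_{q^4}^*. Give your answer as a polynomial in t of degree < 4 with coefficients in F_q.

566915118794 + 896136673413*t + 4689934322391*t^2 + 1377868225080*t^3

e_{17}(aP+bQ,cP+dQ) = e_{17}(P,Q)^(ad-bc); with (a,b,c,d)=(13,16,1,5) this gives the det-17 law.
Hence e(P,Q) = e(P',Q')^{8} where 8 = 15^{-1} mod 17.
(x,y)|->(2207775667226x+1183813839814,2207775667226y) sends E' to y^2=x^3+3015921244253*x+4223555799812.
Double-and-add over 10001: 5-1 doublings, 2-1 additions; each step l_{T,T}/v_{2T} or l_{T,P'}/v at Q'+S for random S.
So e_{17}(P',Q') = 3913318468861 + 4247428125290*t + 4517480497846*t^2 + 3918608280921*t^3.
Hence e(P,Q) = 566915118794 + 896136673413*t + 4689934322391*t^2 + 1377868225080*t^3 in F_{4787595629249^4}^*.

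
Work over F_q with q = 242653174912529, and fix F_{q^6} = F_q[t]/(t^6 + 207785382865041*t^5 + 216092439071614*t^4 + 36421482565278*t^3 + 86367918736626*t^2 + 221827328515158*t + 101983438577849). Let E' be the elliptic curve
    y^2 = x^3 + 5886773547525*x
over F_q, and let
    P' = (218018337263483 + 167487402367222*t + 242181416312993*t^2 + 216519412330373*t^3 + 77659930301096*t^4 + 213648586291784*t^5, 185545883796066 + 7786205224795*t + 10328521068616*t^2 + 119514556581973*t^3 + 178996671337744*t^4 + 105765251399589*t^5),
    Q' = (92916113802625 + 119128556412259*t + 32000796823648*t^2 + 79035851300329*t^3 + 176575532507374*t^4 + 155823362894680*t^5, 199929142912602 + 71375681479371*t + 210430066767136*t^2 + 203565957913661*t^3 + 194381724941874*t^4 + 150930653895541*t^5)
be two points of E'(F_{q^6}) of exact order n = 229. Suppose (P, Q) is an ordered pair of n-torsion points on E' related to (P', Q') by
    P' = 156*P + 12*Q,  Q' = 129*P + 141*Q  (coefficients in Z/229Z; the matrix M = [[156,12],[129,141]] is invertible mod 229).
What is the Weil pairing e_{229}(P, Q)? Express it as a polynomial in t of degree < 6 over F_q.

The 229-Weil pairing on E[229] over F_{242653174912529} is alternating-bilinear: e_{229}(P',Q') = e_{229}(P,Q)^det(M).
det M = 156*141 - 12*129 = 20448 = 67 (mod 229); 67^{-1} = 188 (mod 229).
Double-and-add over 11100101: 8-1 doublings, 5-1 additions; each step l_{T,T}/v_{2T} or l_{T,P'}/v at Q'+S for random S.
f_P(D_Q)/f_Q(D_P) = 8496533870148 + 223010463785719*t + 11143988276258*t^2 + 96350439423312*t^3 + 42321238118375*t^4 + 183922339753778*t^5.
e_{229}(P,Q) = (8496533870148 + 223010463785719*t + 11143988276258*t^2 + 96350439423312*t^3 + 42321238118375*t^4 + 183922339753778*t^5)^{188} = 17295783939154 + 57283062783259*t + 145992423142634*t^2 + 206572975331344*t^3 + 231491077512033*t^4 + 48879641886603*t^5.

17295783939154 + 57283062783259*t + 145992423142634*t^2 + 206572975331344*t^3 + 231491077512033*t^4 + 48879641886603*t^5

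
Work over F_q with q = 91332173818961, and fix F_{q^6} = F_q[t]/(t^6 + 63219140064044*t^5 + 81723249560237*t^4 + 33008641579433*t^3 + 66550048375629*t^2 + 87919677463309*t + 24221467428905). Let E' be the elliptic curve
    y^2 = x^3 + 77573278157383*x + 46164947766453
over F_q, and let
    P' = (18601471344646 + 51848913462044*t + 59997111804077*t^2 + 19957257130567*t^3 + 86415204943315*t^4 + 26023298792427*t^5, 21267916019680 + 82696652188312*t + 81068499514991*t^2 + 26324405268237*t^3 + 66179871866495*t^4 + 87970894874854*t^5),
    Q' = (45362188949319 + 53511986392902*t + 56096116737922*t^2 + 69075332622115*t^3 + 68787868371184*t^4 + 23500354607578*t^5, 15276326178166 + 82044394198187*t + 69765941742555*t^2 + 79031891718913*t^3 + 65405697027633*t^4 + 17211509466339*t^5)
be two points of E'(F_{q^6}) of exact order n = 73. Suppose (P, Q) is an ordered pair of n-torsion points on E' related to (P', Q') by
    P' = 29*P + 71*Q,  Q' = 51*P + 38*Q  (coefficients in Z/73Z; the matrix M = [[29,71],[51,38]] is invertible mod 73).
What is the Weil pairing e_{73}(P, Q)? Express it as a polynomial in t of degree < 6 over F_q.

Alternating bilinearity on E[73] (values in mu_{73} in F_{91332173818961^6}) gives e(P',Q') = e(P,Q)^det(M).
So e_{73}(P,Q) = e_{73}(P',Q')^{71}, since 36*71 = 1 mod 73.
Build f_{73,P'} and f_{73,Q'} via the 7-bit ladder of 73=1001001_2; evaluate at shifted divisors; quotient in F_{91332173818961^6}.
Miller gives e_{73}(P',Q') = 56034971266262 + 4237054899234*t + 59116872008514*t^2 + 30927122852352*t^3 + 86370111029657*t^4 + 23756511159923*t^5 in F_{91332173818961^6}.
e_{73}(P,Q) = (56034971266262 + 4237054899234*t + 59116872008514*t^2 + 30927122852352*t^3 + 86370111029657*t^4 + 23756511159923*t^5)^{71} = 20652920613832 + 7949266542259*t + 5034584835638*t^2 + 54718702956285*t^3 + 19860230512013*t^4 + 40468698674890*t^5.

20652920613832 + 7949266542259*t + 5034584835638*t^2 + 54718702956285*t^3 + 19860230512013*t^4 + 40468698674890*t^5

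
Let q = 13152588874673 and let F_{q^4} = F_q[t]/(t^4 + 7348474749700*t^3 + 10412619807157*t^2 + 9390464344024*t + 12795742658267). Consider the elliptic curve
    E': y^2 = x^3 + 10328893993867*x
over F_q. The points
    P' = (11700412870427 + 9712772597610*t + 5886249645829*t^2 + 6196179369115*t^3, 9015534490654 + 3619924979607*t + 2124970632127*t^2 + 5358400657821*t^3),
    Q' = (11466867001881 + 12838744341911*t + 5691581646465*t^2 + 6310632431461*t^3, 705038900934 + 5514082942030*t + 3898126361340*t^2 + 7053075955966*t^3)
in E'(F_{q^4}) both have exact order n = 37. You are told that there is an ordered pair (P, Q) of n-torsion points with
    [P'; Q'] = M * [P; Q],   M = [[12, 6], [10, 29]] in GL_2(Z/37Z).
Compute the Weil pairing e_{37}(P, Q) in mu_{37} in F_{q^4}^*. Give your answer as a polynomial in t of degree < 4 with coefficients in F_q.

8623998507800 + 7895383696463*t + 5028193682249*t^2 + 8862384237935*t^3

e_{37} is bilinear + alternating on E[37], so e_{37}(12*P + 6*Q, 10*P + 29*Q) = e_{37}(P,Q)^(12*29-6*10).
12*29 - 6*10 = 288; reduced mod 37: det = 29, inverse 23.
6-bit Miller (100101) on E'/F_{13152588874673} with a'=10328893993867, b'=0: accumulate tangent/chord ratios at Q'+S and P'+S'.
f_P(D_Q)/f_Q(D_P) = 9997777613965 + 7376664096719*t + 12305026308188*t^2 + 6397113893344*t^3.
Hence e(P,Q) = 8623998507800 + 7895383696463*t + 5028193682249*t^2 + 8862384237935*t^3 in F_{13152588874673^4}^*.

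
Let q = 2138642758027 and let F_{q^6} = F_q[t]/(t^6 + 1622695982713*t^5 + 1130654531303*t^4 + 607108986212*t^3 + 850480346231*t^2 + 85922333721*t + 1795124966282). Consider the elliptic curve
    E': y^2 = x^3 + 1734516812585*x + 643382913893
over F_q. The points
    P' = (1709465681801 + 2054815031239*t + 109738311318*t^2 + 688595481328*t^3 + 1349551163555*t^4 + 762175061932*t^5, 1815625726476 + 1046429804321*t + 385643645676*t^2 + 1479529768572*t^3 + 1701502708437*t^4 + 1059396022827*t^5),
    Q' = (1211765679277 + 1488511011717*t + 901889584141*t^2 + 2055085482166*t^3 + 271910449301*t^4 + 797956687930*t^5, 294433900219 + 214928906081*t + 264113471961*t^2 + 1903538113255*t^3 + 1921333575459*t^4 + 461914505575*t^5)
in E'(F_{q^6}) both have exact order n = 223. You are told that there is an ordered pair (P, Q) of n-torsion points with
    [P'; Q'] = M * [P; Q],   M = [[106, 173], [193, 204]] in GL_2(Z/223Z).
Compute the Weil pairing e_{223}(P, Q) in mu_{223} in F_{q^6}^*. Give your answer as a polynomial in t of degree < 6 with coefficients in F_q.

Since e_{223}(P,P)=e_{223}(Q,Q)=1 and e_{223}(Q,P)=e_{223}(P,Q)^{-1}, expanding e_{223}(106*P + 173*Q,193*P + 204*Q) leaves e(P,Q)^det(M).
106*204 - 173*193 = -11765; reduced mod 223: det = 54, inverse 95.
Double-and-add over 11011111: 8-1 doublings, 7-1 additions; each step l_{T,T}/v_{2T} or l_{T,P'}/v at Q'+S for random S.
Result: e(P',Q') = 1667921866115 + 997382971577*t + 968268856998*t^2 + 1260451251336*t^3 + 1059186539318*t^4 + 1267144652503*t^5.
Hence e(P,Q) = 1687288291967 + 795160457529*t + 1485839047288*t^2 + 1823906722649*t^3 + 1879691819124*t^4 + 2011845059904*t^5 in F_{2138642758027^6}^*.

1687288291967 + 795160457529*t + 1485839047288*t^2 + 1823906722649*t^3 + 1879691819124*t^4 + 2011845059904*t^5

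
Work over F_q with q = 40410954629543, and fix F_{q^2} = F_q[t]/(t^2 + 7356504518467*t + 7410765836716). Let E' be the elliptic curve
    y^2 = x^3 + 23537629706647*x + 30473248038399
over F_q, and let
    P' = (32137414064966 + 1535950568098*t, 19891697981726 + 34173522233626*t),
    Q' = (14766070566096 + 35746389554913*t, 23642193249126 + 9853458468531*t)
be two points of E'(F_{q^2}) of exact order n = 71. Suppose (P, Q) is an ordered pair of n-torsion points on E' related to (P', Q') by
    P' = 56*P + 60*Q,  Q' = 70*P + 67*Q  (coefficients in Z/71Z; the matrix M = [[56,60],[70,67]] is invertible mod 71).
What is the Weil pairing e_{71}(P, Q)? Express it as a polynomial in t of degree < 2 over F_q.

Under M = [[56,60],[70,67]] in GL_2(Z/71), e_{71}(P',Q') = e_{71}(P,Q)^(56*67-60*70 mod 71).
Inverting 49 mod 71: 29. Thus e_{71}(P,Q) = e(P',Q')^{29}.
Miller loop for e_{71} over F_{40410954629543^2}: bits of 71 = 1000111; 6 double steps + 3 add steps, l/v at each.
f_P(D_Q)/f_Q(D_P) = 5514075595336 + 12230262365484*t.
e_{71}(P,Q) = (5514075595336 + 12230262365484*t)^{29} = 23923458781757 + 38539428568655*t.

23923458781757 + 38539428568655*t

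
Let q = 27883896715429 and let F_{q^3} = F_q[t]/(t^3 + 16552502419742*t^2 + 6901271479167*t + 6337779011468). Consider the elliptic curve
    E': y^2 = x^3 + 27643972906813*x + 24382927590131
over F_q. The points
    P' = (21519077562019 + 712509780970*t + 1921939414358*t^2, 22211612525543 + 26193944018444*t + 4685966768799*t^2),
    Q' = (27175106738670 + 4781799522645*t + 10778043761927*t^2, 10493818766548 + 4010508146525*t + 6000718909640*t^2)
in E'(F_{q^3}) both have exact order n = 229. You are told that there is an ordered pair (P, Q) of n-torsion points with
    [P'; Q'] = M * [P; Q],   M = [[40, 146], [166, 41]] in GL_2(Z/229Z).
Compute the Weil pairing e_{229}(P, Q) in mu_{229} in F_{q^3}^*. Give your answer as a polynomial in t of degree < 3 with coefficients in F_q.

e_{229}(aP+bQ,cP+dQ) = e_{229}(P,Q)^(ad-bc); with (a,b,c,d)=(40,146,166,41) this gives the det-229 law.
Inverting 75 mod 229: 171. Thus e_{229}(P,Q) = e(P',Q')^{171}.
n = 229 = (11100101)_2 (8 bits, wt 5); accumulate f_{229,P'}(Q'+S)/f_{229,P'}(S) along the 7-step ladder.
The quotient is 14356560044427 + 22129345789014*t + 2366931321730*t^2.
Raise to 171: e(P,Q) = 25764572412116 + 8346345113621*t + 2865898839641*t^2 in mu_{229}.

25764572412116 + 8346345113621*t + 2865898839641*t^2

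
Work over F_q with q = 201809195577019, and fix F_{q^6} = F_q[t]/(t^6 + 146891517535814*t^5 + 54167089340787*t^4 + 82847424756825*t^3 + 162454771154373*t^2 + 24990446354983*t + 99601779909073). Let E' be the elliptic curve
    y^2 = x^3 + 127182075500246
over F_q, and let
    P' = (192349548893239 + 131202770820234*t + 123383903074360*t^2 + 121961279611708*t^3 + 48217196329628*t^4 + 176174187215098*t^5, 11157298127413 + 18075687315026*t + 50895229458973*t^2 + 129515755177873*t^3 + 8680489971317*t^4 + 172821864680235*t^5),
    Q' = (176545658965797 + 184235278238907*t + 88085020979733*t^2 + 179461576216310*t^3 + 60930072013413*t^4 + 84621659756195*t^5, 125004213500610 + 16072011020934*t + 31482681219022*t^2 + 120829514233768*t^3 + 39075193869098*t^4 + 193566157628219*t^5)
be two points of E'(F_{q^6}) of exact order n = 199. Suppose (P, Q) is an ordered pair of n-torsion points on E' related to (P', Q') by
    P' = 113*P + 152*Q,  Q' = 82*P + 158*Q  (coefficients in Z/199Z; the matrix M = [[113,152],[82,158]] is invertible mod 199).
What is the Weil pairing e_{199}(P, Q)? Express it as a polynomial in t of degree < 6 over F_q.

9340006237979 + 113216860274416*t + 170939818339689*t^2 + 163777027329772*t^3 + 90566934661907*t^4 + 80170608343372*t^5

The 199-Weil pairing on E[199] over F_{201809195577019} is alternating-bilinear: e_{199}(P',Q') = e_{199}(P,Q)^det(M).
det M = 113*158 - 152*82 = 5390 = 17 (mod 199); 17^{-1} = 82 (mod 199).
Miller loop for e_{199} over F_{201809195577019^6}: bits of 199 = 11000111; 7 double steps + 4 add steps, l/v at each.
f_P(D_Q)/f_Q(D_P) = 149599411034779 + 198908348820024*t + 197614379464888*t^2 + 184487074991585*t^3 + 98070976624356*t^4 + 115765790832318*t^5.
e_{199}(P,Q) = (149599411034779 + 198908348820024*t + 197614379464888*t^2 + 184487074991585*t^3 + 98070976624356*t^4 + 115765790832318*t^5)^{82} = 9340006237979 + 113216860274416*t + 170939818339689*t^2 + 163777027329772*t^3 + 90566934661907*t^4 + 80170608343372*t^5.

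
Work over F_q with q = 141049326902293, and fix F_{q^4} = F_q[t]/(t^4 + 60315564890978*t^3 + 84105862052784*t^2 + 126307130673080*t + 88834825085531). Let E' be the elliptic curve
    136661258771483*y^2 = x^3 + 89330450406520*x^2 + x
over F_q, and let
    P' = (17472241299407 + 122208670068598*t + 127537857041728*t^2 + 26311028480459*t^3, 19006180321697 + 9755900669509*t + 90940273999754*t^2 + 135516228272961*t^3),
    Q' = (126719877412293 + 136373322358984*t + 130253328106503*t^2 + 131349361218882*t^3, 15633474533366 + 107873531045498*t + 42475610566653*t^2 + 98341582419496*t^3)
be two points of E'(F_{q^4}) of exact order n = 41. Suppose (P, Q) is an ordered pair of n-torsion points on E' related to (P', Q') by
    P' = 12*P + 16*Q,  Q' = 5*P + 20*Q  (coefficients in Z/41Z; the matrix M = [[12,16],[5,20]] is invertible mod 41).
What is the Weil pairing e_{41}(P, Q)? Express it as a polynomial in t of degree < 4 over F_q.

12161916329853 + 116023705592295*t + 101498593535883*t^2 + 86006231809492*t^3

Alternating bilinearity on E[41] (values in mu_{41} in F_{141049326902293^4}) gives e(P',Q') = e(P,Q)^det(M).
So e_{41}(P,Q) = e_{41}(P',Q')^{10}, since 37*10 = 1 mod 41.
(x,y)|->(11205236150753x+70257038257357,11205236150753y) sends E' to y^2=x^3+29400803776564*x+115782602535539.
6-bit Miller (101001) on E'/F_{141049326902293} with a'=29400803776564, b'=115782602535539: accumulate tangent/chord ratios at Q'+S and P'+S'.
f_P(D_Q)/f_Q(D_P) = 114921549613177 + 92806531797100*t + 6884414920918*t^2 + 43531457062830*t^3.
e_{41}(P,Q) = (114921549613177 + 92806531797100*t + 6884414920918*t^2 + 43531457062830*t^3)^{10} = 12161916329853 + 116023705592295*t + 101498593535883*t^2 + 86006231809492*t^3.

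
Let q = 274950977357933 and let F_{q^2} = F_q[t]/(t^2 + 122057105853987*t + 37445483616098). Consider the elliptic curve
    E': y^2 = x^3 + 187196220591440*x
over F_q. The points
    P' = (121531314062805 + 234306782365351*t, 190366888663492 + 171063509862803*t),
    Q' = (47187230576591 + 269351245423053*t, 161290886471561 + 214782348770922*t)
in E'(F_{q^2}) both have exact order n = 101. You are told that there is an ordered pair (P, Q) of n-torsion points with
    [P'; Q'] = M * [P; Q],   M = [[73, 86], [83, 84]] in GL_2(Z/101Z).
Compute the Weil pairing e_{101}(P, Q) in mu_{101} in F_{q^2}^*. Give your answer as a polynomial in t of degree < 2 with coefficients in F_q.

e_{101} is bilinear + alternating on E[101], so e_{101}(73*P + 86*Q, 83*P + 84*Q) = e_{101}(P,Q)^(73*84-86*83).
Hence e(P,Q) = e(P',Q')^{76} where 76 = 4^{-1} mod 101.
Build f_{101,P'} and f_{101,Q'} via the 7-bit ladder of 101=1100101_2; evaluate at shifted divisors; quotient in F_{274950977357933^2}.
Result: e(P',Q') = 145752796432026 + 19953563731335*t.
Raise to 76: e(P,Q) = 62985056066751 + 187798619324771*t in mu_{101}.

62985056066751 + 187798619324771*t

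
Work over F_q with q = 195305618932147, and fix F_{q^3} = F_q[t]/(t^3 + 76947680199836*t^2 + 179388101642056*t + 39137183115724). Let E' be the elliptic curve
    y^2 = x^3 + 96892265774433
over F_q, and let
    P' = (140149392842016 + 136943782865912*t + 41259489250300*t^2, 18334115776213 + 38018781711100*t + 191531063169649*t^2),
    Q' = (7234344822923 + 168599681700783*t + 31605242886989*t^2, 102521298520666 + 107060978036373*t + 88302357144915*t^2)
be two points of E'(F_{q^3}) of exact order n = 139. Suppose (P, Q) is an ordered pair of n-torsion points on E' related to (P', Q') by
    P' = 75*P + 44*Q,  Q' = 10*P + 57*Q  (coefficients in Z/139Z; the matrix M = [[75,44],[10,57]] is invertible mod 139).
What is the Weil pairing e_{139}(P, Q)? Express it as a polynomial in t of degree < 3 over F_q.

The 139-Weil pairing on E[139] over F_{195305618932147} is alternating-bilinear: e_{139}(P',Q') = e_{139}(P,Q)^det(M).
Hence e(P,Q) = e(P',Q')^{39} where 39 = 82^{-1} mod 139.
n = 139 = (10001011)_2 (8 bits, wt 4); accumulate f_{139,P'}(Q'+S)/f_{139,P'}(S) along the 7-step ladder.
So e_{139}(P',Q') = 46477608650091 + 180777187560462*t + 170650592422318*t^2.
Hence e(P,Q) = 123703878192747 + 135682069784970*t + 190799180888499*t^2 in F_{195305618932147^3}^*.

123703878192747 + 135682069784970*t + 190799180888499*t^2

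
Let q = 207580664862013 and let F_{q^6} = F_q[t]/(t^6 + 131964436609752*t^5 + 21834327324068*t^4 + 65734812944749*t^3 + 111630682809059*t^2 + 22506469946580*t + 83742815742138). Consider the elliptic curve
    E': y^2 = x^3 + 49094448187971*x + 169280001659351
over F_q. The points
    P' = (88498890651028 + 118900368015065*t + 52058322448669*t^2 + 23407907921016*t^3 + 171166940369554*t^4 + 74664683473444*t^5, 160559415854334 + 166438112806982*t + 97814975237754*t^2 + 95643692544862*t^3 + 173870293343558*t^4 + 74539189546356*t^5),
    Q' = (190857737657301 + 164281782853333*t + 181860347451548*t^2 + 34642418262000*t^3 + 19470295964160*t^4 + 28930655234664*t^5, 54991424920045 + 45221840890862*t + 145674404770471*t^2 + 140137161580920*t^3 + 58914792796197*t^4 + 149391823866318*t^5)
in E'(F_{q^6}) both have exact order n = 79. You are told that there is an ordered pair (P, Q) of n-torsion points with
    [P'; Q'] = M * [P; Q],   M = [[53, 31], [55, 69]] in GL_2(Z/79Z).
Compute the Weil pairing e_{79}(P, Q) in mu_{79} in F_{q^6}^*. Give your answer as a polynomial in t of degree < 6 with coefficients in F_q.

176837945989022 + 75014407409843*t + 59371868492889*t^2 + 124380831525408*t^3 + 162187133497189*t^4 + 133140638928056*t^5

e_{79}(aP+bQ,cP+dQ) = e_{79}(P,Q)^(ad-bc); with (a,b,c,d)=(53,31,55,69) this gives the det-79 law.
Inverting 56 mod 79: 24. Thus e_{79}(P,Q) = e(P',Q')^{24}.
n = 79 = (1001111)_2 (7 bits, wt 5); accumulate f_{79,P'}(Q'+S)/f_{79,P'}(S) along the 6-step ladder.
e_{79}(P',Q') = 112811006705144 + 115614846618463*t + 160429890159554*t^2 + 107216867390924*t^3 + 169779686603883*t^4 + 30984929609969*t^5.
Thus e_{79}(P,Q) = 176837945989022 + 75014407409843*t + 59371868492889*t^2 + 124380831525408*t^3 + 162187133497189*t^4 + 133140638928056*t^5.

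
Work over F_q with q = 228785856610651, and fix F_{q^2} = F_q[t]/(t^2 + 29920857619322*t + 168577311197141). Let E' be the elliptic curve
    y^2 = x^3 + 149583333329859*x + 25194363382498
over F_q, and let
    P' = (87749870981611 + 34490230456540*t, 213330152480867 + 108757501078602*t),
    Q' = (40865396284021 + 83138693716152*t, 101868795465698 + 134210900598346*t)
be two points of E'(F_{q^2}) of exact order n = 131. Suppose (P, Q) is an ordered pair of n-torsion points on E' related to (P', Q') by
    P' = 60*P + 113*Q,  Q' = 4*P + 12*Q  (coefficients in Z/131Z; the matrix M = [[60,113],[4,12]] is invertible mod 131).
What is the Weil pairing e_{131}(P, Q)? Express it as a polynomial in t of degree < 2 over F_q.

The 131-Weil pairing on E[131] over F_{228785856610651} is alternating-bilinear: e_{131}(P',Q') = e_{131}(P,Q)^det(M).
60*12 - 113*4 = 268; reduced mod 131: det = 6, inverse 22.
Build f_{131,P'} and f_{131,Q'} via the 8-bit ladder of 131=10000011_2; evaluate at shifted divisors; quotient in F_{228785856610651^2}.
f_P(D_Q)/f_Q(D_P) = 121863811800847 + 25237957943354*t.
(121863811800847 + 25237957943354*t)^{22} mod (228785856610651,f) = 49066770514026 + 57170940409874*t.

49066770514026 + 57170940409874*t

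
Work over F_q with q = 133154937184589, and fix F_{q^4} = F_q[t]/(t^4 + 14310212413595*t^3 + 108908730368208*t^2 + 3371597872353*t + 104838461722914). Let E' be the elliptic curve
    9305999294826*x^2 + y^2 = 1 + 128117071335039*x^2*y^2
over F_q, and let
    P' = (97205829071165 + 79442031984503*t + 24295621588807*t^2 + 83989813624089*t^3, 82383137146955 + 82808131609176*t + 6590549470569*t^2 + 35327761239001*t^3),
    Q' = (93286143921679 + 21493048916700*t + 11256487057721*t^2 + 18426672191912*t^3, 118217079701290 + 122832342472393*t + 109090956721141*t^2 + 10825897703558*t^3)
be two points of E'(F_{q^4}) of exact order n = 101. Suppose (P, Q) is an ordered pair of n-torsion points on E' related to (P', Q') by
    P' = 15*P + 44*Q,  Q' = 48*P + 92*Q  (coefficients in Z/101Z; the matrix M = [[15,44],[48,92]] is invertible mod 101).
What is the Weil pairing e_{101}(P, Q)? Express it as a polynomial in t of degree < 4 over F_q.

Under M = [[15,44],[48,92]] in GL_2(Z/101), e_{101}(P',Q') = e_{101}(P,Q)^(15*92-44*48 mod 101).
Inverting 76 mod 101: 4. Thus e_{101}(P,Q) = e(P',Q')^{4}.
Edwards->Montgomery: u=(1+y)/(1-y), v=u/x -> 124768080229825v^2=u^3+54096242115781u^2+u; then x_W=3585966286094u+89481313697272: y^2=x^3+107584843110582*x+40210853070061.
7-bit Miller (1100101) on E'/F_{133154937184589} with a'=107584843110582, b'=40210853070061: accumulate tangent/chord ratios at Q'+S and P'+S'.
Result: e(P',Q') = 75515303547117 + 54207342160494*t + 78594833378839*t^2 + 87845343347717*t^3.
Raise to 4: e(P,Q) = 37018478191841 + 6722203046318*t + 112310580515115*t^2 + 51443706678135*t^3 in mu_{101}.

37018478191841 + 6722203046318*t + 112310580515115*t^2 + 51443706678135*t^3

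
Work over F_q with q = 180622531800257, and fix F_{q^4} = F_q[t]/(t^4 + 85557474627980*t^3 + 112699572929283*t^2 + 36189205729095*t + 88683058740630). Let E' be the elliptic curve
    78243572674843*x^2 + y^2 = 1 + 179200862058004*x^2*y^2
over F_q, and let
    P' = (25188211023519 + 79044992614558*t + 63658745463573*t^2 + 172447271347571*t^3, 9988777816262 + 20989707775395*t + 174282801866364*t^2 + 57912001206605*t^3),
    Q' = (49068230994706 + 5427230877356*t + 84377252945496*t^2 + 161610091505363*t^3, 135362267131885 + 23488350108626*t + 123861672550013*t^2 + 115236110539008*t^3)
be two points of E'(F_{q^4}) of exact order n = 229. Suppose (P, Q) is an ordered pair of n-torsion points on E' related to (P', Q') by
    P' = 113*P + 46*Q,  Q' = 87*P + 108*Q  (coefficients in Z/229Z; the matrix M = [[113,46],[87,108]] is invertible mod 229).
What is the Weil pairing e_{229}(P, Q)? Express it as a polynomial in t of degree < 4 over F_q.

67788961912185 + 37770293512711*t + 146608319167164*t^2 + 111282878321562*t^3

e_{229} is bilinear + alternating on E[229], so e_{229}(113*P + 46*Q, 87*P + 108*Q) = e_{229}(P,Q)^(113*108-46*87).
113*108 - 46*87 = 8202; reduced mod 229: det = 187, inverse 169.
Map (x,y)_Ed via u=(1+y)/(1-y), v=(1+y)/((1-y)x) to Montgomery A=145641112914394,B=82002357152848; then to (a',b')=(165751198964336,0).
Miller loop for e_{229} over F_{180622531800257^4}: bits of 229 = 11100101; 7 double steps + 4 add steps, l/v at each.
e_{229}(P',Q') = 79913717368235 + 74494331113382*t + 40978333199236*t^2 + 81043315196066*t^3.
Finally e_{229}(P,Q) = 67788961912185 + 37770293512711*t + 146608319167164*t^2 + 111282878321562*t^3.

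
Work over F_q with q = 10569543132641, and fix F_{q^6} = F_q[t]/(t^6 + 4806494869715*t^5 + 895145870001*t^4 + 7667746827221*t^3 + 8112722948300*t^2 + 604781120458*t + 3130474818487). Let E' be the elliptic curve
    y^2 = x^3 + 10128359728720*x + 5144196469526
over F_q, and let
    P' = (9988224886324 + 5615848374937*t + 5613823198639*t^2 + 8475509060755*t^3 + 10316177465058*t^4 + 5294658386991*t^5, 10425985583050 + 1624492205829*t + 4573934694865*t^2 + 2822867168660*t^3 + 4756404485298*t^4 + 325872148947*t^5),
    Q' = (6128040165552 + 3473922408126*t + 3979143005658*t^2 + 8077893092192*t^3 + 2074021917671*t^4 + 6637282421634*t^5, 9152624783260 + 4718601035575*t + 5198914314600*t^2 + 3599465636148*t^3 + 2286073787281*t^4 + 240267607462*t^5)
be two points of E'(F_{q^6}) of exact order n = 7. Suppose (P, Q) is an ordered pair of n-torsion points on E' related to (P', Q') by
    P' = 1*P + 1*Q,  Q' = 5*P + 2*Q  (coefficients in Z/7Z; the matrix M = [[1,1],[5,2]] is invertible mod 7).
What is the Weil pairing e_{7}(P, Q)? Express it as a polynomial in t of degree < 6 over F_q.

7769292501758 + 7100547868029*t + 9441809103838*t^2 + 9682177916275*t^3 + 4300487372468*t^4 + 6431992084842*t^5

Under M = [[1,1],[5,2]] in GL_2(Z/7), e_{7}(P',Q') = e_{7}(P,Q)^(1*2-1*5 mod 7).
det(M) mod 7 = 4; its inverse in (Z/7)^* is 2 (check: 4*2 mod 7 = 1).
Build f_{7,P'} and f_{7,Q'} via the 3-bit ladder of 7=111_2; evaluate at shifted divisors; quotient in F_{10569543132641^6}.
So e_{7}(P',Q') = 4968352825310 + 5769292956384*t + 2911877150934*t^2 + 7207246735167*t^3 + 2871115363126*t^4 + 852240503707*t^5.
Hence e(P,Q) = 7769292501758 + 7100547868029*t + 9441809103838*t^2 + 9682177916275*t^3 + 4300487372468*t^4 + 6431992084842*t^5 in F_{10569543132641^6}^*.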